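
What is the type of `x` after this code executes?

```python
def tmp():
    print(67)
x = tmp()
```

Function without return returns None

NoneType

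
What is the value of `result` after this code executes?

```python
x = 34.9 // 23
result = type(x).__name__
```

x is float; result = 'float'

'float'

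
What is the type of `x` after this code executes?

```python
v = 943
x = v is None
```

'is' comparison returns bool

bool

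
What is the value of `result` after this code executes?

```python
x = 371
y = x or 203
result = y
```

x = 371; y = 371; result = 371

371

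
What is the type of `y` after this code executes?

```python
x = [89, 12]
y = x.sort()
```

list.sort() returns None (mutates in place)

NoneType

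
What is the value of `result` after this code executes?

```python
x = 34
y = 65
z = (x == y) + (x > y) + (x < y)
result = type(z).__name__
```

x is int; y is int; z is int; result = 'int'

'int'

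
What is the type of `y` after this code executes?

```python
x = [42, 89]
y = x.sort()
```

list.sort() returns None (mutates in place)

NoneType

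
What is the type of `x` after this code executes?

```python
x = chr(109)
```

chr() returns str (single char)

str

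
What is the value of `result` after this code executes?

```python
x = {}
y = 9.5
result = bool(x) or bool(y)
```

x = {}; y = 9.5; result = True

True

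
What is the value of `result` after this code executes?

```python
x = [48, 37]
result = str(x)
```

x = [48, 37]; result = '[48, 37]'

'[48, 37]'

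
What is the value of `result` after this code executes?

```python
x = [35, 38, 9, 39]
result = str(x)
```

x = [35, 38, 9, 39]; result = '[35, 38, 9, 39]'

'[35, 38, 9, 39]'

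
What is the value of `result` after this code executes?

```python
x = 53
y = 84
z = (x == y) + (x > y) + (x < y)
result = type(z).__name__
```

x is int; y is int; z is int; result = 'int'

'int'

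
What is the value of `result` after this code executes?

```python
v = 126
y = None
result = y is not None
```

v = 126; y = None; result = False

False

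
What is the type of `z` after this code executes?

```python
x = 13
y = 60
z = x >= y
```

Comparison returns bool

bool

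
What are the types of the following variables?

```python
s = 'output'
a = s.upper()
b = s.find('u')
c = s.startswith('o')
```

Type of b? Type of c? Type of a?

find() returns int; startswith() returns bool; upper() returns str

int, bool, str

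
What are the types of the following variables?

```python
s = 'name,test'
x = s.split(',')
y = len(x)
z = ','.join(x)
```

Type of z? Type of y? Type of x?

str.join() returns str; len() returns int; str.split() returns list

str, int, list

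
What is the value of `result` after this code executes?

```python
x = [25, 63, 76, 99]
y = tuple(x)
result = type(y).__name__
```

x is list; y is tuple; result = 'tuple'

'tuple'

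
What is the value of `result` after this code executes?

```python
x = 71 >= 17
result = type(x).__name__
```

x is bool; result = 'bool'

'bool'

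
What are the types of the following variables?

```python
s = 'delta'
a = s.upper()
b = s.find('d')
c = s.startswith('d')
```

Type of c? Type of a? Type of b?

startswith() returns bool; upper() returns str; find() returns int

bool, str, int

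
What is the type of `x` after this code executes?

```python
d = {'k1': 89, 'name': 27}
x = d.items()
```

dict.items() returns dict_items view

dict_items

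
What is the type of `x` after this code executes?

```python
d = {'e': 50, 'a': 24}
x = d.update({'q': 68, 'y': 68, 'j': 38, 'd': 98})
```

dict.update() returns None

NoneType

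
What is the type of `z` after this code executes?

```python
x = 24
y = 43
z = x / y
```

int / int = float

float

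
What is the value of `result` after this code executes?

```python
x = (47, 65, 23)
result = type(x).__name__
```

x is tuple; result = 'tuple'

'tuple'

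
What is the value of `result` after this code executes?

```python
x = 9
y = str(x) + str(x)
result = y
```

x = 9; y = '99'; result = '99'

'99'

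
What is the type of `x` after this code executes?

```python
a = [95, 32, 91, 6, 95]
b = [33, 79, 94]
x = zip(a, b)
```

zip() returns a zip object

zip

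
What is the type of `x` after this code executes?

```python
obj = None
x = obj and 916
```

'and' returns first falsy value (None)

NoneType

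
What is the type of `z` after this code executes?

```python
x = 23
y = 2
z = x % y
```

int % int = int

int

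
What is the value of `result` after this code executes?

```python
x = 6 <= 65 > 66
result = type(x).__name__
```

x is bool; result = 'bool'

'bool'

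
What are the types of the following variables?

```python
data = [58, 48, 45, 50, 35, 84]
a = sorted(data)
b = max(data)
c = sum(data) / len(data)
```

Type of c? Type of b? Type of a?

int / int = float; max of ints returns int; sorted() returns list

float, int, list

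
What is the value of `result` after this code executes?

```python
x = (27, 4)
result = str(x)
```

x = (27, 4); result = '(27, 4)'

'(27, 4)'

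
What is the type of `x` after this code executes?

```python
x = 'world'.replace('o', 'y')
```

str.replace() returns str

str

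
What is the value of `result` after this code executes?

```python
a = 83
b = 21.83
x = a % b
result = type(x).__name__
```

a is int; b is float; x is float; result = 'float'

'float'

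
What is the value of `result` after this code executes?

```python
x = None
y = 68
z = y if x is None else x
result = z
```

x = None; y = 68; z = 68; result = 68

68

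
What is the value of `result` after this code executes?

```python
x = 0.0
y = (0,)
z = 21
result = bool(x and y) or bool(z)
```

x = 0.0; y = (0,); z = 21; result = True

True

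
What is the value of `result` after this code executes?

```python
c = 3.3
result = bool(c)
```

c = 3.3; result = True

True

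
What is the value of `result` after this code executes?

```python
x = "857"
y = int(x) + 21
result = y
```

x = '857'; y = 878; result = 878

878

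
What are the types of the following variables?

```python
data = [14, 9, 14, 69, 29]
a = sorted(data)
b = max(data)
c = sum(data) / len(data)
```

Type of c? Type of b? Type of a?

int / int = float; max of ints returns int; sorted() returns list

float, int, list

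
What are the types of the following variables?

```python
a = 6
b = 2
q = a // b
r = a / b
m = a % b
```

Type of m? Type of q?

% of ints returns int; // returns int

int, int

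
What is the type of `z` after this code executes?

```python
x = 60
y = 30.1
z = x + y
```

int + float = float

float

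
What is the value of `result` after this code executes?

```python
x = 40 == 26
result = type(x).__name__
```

x is bool; result = 'bool'

'bool'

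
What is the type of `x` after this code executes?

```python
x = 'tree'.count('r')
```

str.count() returns int

int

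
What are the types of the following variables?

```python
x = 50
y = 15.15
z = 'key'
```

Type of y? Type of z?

y is assigned a number with a decimal point, so it is a float; z is assigned a quoted string literal, so it is a str

float, str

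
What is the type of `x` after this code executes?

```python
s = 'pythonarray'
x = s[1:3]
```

Slicing a str returns str

str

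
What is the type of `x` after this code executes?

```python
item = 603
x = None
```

None has type NoneType

NoneType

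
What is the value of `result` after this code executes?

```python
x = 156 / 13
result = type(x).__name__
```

x is float; result = 'float'

'float'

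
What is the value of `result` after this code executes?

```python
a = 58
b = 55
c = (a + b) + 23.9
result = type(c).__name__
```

a is int; b is int; c is float; result = 'float'

'float'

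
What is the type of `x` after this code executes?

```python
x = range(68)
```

range() returns a range object

range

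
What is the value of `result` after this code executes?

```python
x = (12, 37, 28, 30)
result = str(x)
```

x = (12, 37, 28, 30); result = '(12, 37, 28, 30)'

'(12, 37, 28, 30)'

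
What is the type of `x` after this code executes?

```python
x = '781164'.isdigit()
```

str.isdigit() returns bool

bool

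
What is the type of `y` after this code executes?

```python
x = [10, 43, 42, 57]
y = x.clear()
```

list.clear() returns None

NoneType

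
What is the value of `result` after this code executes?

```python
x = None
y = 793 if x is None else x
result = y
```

x = None; y = 793; result = 793

793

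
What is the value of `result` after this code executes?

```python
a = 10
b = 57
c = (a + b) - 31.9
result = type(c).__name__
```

a is int; b is int; c is float; result = 'float'

'float'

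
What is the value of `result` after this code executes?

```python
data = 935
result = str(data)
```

data = 935; result = '935'

'935'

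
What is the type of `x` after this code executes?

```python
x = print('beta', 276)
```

print() returns None

NoneType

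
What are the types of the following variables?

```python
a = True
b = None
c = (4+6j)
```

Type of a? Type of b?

a is assigned the constant True, which has type bool; b is assigned None, whose type is NoneType

bool, NoneType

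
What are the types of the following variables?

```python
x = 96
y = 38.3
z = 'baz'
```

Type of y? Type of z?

y is assigned a number with a decimal point, so it is a float; z is assigned a quoted string literal, so it is a str

float, str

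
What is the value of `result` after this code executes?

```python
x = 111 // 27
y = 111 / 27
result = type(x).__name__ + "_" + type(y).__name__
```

x is int; y is float; result = 'int_float'

'int_float'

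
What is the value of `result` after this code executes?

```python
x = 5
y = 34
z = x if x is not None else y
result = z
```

x = 5; y = 34; z = 5; result = 5

5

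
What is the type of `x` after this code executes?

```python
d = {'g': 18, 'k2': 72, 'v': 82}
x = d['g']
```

Accessing dict[str, int] with str key returns int

int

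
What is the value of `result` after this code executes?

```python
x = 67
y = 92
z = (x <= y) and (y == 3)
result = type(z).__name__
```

x is int; y is int; z is bool; result = 'bool'

'bool'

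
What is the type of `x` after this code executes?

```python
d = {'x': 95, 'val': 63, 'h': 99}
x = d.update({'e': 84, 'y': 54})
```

dict.update() returns None

NoneType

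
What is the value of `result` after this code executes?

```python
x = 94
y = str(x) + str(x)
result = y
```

x = 94; y = '9494'; result = '9494'

'9494'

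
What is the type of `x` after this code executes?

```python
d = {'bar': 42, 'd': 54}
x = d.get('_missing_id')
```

dict.get() returns None when key not found

NoneType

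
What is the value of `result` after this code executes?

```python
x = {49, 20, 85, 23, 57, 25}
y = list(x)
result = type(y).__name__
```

x is set; y is list; result = 'list'

'list'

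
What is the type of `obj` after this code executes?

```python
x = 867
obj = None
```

None has type NoneType

NoneType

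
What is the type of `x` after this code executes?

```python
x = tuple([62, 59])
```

tuple() constructor returns tuple

tuple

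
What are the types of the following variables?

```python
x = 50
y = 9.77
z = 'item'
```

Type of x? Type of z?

x is assigned a bare integer (no decimal point), so it is an int; z is assigned a quoted string literal, so it is a str

int, str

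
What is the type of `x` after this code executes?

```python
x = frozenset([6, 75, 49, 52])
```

frozenset() returns frozenset

frozenset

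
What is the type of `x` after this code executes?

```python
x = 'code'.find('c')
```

str.find() returns int index

int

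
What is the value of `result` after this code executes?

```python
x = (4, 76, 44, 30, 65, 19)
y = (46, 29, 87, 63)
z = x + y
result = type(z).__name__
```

x is tuple; y is tuple; z is tuple; result = 'tuple'

'tuple'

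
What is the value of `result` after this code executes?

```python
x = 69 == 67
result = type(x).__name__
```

x is bool; result = 'bool'

'bool'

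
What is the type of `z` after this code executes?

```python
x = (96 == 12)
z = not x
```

'not' returns bool

bool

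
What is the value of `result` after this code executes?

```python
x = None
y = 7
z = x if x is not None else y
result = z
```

x = None; y = 7; z = 7; result = 7

7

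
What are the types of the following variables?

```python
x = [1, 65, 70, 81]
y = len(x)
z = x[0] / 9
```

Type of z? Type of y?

int / int = float; len() returns int

float, int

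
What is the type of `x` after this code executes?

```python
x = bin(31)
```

bin() returns str representation

str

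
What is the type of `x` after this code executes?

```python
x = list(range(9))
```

list(range()) returns list

list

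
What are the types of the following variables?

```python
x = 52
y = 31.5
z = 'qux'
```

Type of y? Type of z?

y is assigned a number with a decimal point, so it is a float; z is assigned a quoted string literal, so it is a str

float, str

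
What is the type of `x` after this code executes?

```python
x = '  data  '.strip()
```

str.strip() returns str

str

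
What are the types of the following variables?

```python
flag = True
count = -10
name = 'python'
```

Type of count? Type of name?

count is assigned a bare integer (no decimal point), so it is an int; name is assigned a quoted string literal, so it is a str

int, str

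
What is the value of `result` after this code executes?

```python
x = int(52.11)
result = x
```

x = 52; result = 52

52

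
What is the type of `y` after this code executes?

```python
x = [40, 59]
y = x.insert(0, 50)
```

list.insert() returns None

NoneType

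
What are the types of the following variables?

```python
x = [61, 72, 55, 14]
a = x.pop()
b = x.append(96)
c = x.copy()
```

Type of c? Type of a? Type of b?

copy() returns list; pop() returns element; append() returns None

list, int, NoneType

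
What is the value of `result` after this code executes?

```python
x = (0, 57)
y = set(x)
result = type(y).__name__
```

x is tuple; y is set; result = 'set'

'set'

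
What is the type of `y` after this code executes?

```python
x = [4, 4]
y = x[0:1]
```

Slicing a list returns a list

list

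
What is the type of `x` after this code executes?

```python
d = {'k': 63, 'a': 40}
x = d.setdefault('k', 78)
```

dict.setdefault() returns the (existing or default) value

int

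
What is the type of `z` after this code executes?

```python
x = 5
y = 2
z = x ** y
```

positive int ** positive int = int

int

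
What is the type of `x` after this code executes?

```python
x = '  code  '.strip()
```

str.strip() returns str

str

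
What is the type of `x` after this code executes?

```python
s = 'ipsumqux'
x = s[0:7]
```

Slicing a str returns str

str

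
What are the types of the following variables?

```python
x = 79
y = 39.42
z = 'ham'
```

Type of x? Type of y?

x is assigned a bare integer (no decimal point), so it is an int; y is assigned a number with a decimal point, so it is a float

int, float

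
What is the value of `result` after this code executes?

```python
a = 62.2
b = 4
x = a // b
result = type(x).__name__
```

a is float; b is int; x is float; result = 'float'

'float'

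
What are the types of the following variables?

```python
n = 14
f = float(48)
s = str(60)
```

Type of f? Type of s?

f is assigned the result of calling float(), which returns a float; s is assigned the result of calling str(), which returns a str

float, str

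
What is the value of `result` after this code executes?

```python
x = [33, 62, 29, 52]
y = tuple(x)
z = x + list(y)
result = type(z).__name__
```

x is list; y is tuple; z is list; result = 'list'

'list'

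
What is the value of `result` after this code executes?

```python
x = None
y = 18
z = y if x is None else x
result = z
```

x = None; y = 18; z = 18; result = 18

18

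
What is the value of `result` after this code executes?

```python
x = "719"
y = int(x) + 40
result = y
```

x = '719'; y = 759; result = 759

759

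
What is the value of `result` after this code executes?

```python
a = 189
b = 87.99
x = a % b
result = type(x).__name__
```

a is int; b is float; x is float; result = 'float'

'float'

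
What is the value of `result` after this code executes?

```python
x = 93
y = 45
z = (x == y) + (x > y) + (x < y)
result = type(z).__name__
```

x is int; y is int; z is int; result = 'int'

'int'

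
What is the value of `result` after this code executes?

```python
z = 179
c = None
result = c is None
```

z = 179; c = None; result = True

True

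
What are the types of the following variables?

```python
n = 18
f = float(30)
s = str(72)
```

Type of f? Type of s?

f is assigned the result of calling float(), which returns a float; s is assigned the result of calling str(), which returns a str

float, str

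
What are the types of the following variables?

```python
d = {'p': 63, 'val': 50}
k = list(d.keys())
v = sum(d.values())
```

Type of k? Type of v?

list() converts to list; sum of ints is int

list, int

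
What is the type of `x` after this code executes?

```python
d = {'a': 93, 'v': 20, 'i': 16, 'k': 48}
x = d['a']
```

Accessing dict[str, int] with str key returns int

int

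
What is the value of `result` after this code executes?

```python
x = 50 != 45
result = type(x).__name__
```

x is bool; result = 'bool'

'bool'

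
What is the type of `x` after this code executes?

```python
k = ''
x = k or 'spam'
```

'or' returns first truthy value (str)

str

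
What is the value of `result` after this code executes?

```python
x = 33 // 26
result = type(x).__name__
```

x is int; result = 'int'

'int'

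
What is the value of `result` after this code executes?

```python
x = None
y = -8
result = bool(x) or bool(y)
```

x = None; y = -8; result = True

True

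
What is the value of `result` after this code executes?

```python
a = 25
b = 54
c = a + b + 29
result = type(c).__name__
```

a is int; b is int; c is int; result = 'int'

'int'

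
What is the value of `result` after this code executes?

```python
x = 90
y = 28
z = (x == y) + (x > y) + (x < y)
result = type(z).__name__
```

x is int; y is int; z is int; result = 'int'

'int'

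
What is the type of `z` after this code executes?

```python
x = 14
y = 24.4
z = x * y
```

int * float = float

float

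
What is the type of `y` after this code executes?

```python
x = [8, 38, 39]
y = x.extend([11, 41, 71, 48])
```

list.extend() returns None

NoneType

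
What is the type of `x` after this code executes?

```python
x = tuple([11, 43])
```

tuple() constructor returns tuple

tuple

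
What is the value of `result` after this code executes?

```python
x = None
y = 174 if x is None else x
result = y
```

x = None; y = 174; result = 174

174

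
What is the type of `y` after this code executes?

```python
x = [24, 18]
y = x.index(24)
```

list.index() returns int

int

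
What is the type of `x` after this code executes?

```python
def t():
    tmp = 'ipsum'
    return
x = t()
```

Bare return returns None

NoneType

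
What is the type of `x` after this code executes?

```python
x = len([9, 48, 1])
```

len() always returns int

int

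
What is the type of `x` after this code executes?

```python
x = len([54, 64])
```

len() always returns int

int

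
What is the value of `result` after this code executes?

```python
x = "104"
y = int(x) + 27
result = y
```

x = '104'; y = 131; result = 131

131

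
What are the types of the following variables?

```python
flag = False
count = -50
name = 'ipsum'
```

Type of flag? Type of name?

flag is assigned the constant False, which has type bool; name is assigned a quoted string literal, so it is a str

bool, str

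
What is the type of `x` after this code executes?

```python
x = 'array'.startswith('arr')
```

str.startswith() returns bool

bool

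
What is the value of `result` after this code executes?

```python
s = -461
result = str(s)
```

s = -461; result = '-461'

'-461'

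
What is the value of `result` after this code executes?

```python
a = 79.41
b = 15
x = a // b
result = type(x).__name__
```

a is float; b is int; x is float; result = 'float'

'float'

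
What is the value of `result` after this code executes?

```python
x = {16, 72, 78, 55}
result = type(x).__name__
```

x is set; result = 'set'

'set'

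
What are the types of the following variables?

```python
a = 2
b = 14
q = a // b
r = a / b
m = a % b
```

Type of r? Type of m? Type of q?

/ returns float; % of ints returns int; // returns int

float, int, int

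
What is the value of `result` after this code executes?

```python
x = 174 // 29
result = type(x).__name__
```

x is int; result = 'int'

'int'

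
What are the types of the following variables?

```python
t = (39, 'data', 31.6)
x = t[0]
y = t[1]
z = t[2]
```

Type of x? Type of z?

tuple[0] is int; tuple[2] is float

int, float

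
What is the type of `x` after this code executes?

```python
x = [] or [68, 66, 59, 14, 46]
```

'or' returns first truthy value (list)

list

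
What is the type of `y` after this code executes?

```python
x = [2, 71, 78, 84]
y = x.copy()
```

list.copy() returns list

list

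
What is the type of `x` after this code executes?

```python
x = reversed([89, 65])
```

reversed() on a list returns list_reverseiterator

list_reverseiterator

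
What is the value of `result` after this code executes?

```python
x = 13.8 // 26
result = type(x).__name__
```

x is float; result = 'float'

'float'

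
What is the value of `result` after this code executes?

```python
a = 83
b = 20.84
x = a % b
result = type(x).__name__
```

a is int; b is float; x is float; result = 'float'

'float'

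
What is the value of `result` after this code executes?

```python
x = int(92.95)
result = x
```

x = 92; result = 92

92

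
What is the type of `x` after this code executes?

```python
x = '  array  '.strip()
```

str.strip() returns str

str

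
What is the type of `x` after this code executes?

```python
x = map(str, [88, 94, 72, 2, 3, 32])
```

map() returns a map object

map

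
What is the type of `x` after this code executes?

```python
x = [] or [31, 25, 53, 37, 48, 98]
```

'or' returns first truthy value (list)

list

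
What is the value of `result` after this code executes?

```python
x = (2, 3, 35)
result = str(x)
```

x = (2, 3, 35); result = '(2, 3, 35)'

'(2, 3, 35)'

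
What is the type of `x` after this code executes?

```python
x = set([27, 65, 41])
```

set() constructor returns set

set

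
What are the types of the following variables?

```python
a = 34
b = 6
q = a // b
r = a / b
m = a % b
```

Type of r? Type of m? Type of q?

/ returns float; % of ints returns int; // returns int

float, int, int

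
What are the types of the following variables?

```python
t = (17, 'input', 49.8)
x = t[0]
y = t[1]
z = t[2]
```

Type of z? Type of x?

tuple[2] is float; tuple[0] is int

float, int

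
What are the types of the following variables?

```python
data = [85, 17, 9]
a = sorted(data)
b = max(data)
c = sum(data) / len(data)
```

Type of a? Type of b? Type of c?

sorted() returns list; max of ints returns int; int / int = float

list, int, float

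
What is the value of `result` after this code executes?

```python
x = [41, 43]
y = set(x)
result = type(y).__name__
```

x is list; y is set; result = 'set'

'set'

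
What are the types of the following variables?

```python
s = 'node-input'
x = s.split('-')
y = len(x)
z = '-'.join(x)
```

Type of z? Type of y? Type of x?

str.join() returns str; len() returns int; str.split() returns list

str, int, list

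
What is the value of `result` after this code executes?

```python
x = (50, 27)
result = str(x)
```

x = (50, 27); result = '(50, 27)'

'(50, 27)'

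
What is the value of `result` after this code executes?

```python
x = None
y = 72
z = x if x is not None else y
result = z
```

x = None; y = 72; z = 72; result = 72

72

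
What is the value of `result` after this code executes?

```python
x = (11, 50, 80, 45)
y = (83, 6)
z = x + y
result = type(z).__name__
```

x is tuple; y is tuple; z is tuple; result = 'tuple'

'tuple'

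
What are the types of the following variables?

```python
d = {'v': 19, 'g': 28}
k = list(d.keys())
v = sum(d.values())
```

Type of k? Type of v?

list() converts to list; sum of ints is int

list, int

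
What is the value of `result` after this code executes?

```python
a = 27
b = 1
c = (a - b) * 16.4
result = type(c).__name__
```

a is int; b is int; c is float; result = 'float'

'float'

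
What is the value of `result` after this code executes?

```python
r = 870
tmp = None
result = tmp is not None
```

r = 870; tmp = None; result = False

False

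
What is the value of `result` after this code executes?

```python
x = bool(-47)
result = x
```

x = True; result = True

True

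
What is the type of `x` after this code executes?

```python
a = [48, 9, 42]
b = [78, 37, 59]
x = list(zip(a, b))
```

list(zip()) returns a list of tuples

list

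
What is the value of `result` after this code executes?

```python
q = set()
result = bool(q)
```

q = set(); result = False

False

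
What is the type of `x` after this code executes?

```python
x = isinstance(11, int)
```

isinstance() returns bool

bool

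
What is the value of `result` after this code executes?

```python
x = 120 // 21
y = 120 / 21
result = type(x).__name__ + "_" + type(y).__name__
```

x is int; y is float; result = 'int_float'

'int_float'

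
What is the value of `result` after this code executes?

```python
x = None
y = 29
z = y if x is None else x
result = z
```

x = None; y = 29; z = 29; result = 29

29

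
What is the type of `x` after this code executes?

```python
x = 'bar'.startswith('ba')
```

str.startswith() returns bool

bool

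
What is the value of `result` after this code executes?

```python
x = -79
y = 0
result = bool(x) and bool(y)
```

x = -79; y = 0; result = False

False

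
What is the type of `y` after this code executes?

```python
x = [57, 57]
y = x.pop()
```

list.pop() returns the popped element

int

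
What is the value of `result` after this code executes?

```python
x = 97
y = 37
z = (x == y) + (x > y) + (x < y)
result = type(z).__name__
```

x is int; y is int; z is int; result = 'int'

'int'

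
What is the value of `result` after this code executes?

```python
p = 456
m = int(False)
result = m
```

p = 456; m = 0; result = 0

0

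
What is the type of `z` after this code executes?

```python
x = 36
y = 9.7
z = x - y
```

int - float = float

float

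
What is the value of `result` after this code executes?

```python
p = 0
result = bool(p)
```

p = 0; result = False

False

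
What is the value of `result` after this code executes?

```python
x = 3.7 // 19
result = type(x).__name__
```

x is float; result = 'float'

'float'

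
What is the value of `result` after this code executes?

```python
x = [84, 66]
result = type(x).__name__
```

x is list; result = 'list'

'list'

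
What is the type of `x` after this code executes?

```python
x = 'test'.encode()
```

str.encode() returns bytes

bytes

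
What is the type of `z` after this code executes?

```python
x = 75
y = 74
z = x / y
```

int / int = float

float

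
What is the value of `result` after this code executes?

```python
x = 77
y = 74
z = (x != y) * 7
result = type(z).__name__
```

x is int; y is int; z is int; result = 'int'

'int'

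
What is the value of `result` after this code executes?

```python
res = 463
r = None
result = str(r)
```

res = 463; r = None; result = 'None'

'None'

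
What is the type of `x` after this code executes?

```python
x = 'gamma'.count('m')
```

str.count() returns int

int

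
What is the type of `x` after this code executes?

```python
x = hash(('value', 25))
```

hash() returns int

int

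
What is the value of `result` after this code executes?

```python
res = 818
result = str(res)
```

res = 818; result = '818'

'818'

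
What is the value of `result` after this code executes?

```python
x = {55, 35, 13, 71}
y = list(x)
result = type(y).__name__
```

x is set; y is list; result = 'list'

'list'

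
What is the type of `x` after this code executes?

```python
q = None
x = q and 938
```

'and' returns first falsy value (None)

NoneType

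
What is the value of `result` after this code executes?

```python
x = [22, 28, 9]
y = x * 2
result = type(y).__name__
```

x is list; y is list; result = 'list'

'list'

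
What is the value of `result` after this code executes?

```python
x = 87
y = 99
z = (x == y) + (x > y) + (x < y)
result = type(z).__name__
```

x is int; y is int; z is int; result = 'int'

'int'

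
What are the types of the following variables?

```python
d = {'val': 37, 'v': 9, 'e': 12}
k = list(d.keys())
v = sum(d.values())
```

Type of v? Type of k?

sum of ints is int; list() converts to list

int, list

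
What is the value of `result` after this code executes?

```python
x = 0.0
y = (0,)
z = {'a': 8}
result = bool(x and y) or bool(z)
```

x = 0.0; y = (0,); z = {'a': 8}; result = True

True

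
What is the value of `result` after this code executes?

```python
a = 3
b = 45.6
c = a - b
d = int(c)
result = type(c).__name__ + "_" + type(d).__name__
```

a is int; b is float; c is float; d is int; result = 'float_int'

'float_int'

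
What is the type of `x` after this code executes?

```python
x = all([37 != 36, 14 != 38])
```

all() returns bool

bool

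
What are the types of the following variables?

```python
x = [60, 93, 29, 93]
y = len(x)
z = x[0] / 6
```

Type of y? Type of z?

len() returns int; int / int = float

int, float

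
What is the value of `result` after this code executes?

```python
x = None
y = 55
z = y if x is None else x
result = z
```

x = None; y = 55; z = 55; result = 55

55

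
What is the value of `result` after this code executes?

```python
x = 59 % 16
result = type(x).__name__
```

x is int; result = 'int'

'int'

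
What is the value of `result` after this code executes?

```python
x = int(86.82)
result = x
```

x = 86; result = 86

86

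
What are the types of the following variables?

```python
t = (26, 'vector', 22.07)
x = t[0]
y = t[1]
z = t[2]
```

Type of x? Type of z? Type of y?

tuple[0] is int; tuple[2] is float; tuple[1] is str

int, float, str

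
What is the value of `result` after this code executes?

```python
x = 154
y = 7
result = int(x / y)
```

x = 154; y = 7; result = 22

22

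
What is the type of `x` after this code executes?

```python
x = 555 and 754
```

'and' with truthy values returns last operand (int)

int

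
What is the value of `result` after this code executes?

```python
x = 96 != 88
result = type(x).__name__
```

x is bool; result = 'bool'

'bool'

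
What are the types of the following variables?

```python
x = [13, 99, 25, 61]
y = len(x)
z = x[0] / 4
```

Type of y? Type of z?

len() returns int; int / int = float

int, float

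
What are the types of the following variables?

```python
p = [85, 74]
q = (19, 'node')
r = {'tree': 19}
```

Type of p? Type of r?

p is assigned a list literal (square brackets); r is assigned a dict literal ({key: value})

list, dict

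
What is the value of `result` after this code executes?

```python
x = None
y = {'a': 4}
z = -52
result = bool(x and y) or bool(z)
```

x = None; y = {'a': 4}; z = -52; result = True

True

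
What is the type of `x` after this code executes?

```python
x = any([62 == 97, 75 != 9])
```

any() returns bool

bool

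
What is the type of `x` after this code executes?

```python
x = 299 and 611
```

'and' with truthy values returns last operand (int)

int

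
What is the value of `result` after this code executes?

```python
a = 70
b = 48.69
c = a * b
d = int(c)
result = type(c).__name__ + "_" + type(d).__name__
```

a is int; b is float; c is float; d is int; result = 'float_int'

'float_int'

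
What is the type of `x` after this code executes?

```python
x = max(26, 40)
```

max() of ints returns int

int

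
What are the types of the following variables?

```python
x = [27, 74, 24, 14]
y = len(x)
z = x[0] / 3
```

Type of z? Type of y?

int / int = float; len() returns int

float, int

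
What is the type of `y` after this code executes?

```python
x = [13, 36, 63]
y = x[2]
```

Indexing list[int] returns int

int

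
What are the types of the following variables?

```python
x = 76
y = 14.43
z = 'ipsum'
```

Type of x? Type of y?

x is assigned a bare integer (no decimal point), so it is an int; y is assigned a number with a decimal point, so it is a float

int, float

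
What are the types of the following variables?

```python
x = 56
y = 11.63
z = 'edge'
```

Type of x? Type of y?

x is assigned a bare integer (no decimal point), so it is an int; y is assigned a number with a decimal point, so it is a float

int, float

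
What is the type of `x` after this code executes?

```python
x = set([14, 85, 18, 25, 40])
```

set() constructor returns set

set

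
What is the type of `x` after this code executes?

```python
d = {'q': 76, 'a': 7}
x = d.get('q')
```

dict.get() returns value type when found

int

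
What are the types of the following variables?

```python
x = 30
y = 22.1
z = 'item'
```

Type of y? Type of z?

y is assigned a number with a decimal point, so it is a float; z is assigned a quoted string literal, so it is a str

float, str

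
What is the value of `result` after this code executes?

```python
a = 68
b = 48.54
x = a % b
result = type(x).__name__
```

a is int; b is float; x is float; result = 'float'

'float'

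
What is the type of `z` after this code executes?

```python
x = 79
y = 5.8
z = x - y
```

int - float = float

float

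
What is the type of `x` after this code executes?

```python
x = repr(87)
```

repr() returns str

str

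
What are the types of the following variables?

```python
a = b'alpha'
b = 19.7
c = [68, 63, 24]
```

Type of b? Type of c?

b is assigned a number with a decimal point, so it is a float; c is assigned a list literal (square brackets)

float, list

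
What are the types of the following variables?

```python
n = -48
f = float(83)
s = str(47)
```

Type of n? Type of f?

n is assigned a bare integer (no decimal point), so it is an int; f is assigned the result of calling float(), which returns a float

int, float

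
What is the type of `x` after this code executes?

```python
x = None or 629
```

'or' with None returns the other truthy value

int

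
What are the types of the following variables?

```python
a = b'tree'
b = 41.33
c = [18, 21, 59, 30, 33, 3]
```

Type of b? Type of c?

b is assigned a number with a decimal point, so it is a float; c is assigned a list literal (square brackets)

float, list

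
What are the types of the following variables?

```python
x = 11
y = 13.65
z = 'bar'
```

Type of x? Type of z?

x is assigned a bare integer (no decimal point), so it is an int; z is assigned a quoted string literal, so it is a str

int, str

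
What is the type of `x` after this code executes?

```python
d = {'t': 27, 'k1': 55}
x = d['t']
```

Accessing dict[str, int] with str key returns int

int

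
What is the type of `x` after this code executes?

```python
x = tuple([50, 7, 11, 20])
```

tuple() constructor returns tuple

tuple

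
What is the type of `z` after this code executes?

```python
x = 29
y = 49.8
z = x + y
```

int + float = float

float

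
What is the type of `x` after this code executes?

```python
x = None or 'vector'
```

'or' with None returns the other truthy value (str)

str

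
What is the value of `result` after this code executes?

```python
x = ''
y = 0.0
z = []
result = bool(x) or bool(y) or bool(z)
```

x = ''; y = 0.0; z = []; result = False

False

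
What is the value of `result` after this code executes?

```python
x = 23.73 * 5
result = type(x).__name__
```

x is float; result = 'float'

'float'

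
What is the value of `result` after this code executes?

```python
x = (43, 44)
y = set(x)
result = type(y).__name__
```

x is tuple; y is set; result = 'set'

'set'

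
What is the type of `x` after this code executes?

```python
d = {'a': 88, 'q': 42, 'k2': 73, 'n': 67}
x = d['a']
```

Accessing dict[str, int] with str key returns int

int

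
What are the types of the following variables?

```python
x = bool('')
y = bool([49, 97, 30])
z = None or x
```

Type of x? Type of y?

bool() returns bool; bool() returns bool

bool, bool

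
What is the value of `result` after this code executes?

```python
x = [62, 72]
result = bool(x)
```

x = [62, 72]; result = True

True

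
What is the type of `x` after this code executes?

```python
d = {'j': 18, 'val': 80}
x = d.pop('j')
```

dict.pop() returns the value

int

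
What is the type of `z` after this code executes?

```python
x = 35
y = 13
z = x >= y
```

Comparison returns bool

bool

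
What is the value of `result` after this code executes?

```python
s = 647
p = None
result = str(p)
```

s = 647; p = None; result = 'None'

'None'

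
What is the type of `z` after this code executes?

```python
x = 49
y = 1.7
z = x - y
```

int - float = float

float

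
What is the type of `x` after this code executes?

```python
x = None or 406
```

'or' with None returns the other truthy value

int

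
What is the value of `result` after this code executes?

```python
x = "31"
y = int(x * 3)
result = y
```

x = '31'; y = 313131; result = 313131

313131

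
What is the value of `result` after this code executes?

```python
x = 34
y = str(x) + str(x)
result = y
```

x = 34; y = '3434'; result = '3434'

'3434'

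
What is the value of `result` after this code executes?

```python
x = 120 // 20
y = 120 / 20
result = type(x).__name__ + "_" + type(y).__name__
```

x is int; y is float; result = 'int_float'

'int_float'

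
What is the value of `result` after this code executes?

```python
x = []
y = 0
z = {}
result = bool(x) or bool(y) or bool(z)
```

x = []; y = 0; z = {}; result = False

False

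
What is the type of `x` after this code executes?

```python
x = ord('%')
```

ord() returns int (code point)

int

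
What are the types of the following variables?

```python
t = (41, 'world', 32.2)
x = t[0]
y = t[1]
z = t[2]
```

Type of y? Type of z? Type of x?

tuple[1] is str; tuple[2] is float; tuple[0] is int

str, float, int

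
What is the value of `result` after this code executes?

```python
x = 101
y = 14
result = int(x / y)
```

x = 101; y = 14; result = 7

7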